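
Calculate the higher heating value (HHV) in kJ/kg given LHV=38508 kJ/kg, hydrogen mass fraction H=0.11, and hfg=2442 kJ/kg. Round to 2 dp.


HHV = LHV + hfg * 9 * H
Water addition = 2442 * 9 * 0.11 = 2417.580 kJ/kg
HHV = 38508 + 2417.580 = 40925.58 kJ/kg


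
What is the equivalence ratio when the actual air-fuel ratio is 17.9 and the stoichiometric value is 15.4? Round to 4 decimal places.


phi = AFR_stoich / AFR_actual
phi = 15.4 / 17.9 = 0.8603


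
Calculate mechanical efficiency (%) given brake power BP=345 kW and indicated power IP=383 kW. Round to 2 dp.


eta_mech = (BP / IP) * 100
Ratio = 345 / 383 = 0.9008
eta_mech = 0.9008 * 100 = 90.08%


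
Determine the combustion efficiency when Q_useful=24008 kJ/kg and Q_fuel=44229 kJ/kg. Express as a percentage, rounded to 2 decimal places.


Efficiency = (Q_useful / Q_fuel) * 100
Efficiency = (24008 / 44229) * 100
Efficiency = 0.5428 * 100 = 54.28%


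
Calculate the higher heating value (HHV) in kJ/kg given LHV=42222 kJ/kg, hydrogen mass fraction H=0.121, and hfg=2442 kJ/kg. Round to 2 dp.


HHV = LHV + hfg * 9 * H
Water addition = 2442 * 9 * 0.121 = 2659.338 kJ/kg
HHV = 42222 + 2659.338 = 44881.34 kJ/kg


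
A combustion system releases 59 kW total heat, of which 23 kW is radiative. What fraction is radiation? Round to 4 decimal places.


f_rad = Q_rad / Q_total
f_rad = 23 / 59 = 0.3898


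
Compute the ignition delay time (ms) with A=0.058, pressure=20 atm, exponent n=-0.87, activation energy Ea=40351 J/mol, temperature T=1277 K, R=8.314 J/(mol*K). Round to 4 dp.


tau = A * P^n * exp(Ea/(R*T))
P^n = 20^(-0.87) = 0.07380808
Ea/(R*T) = 40351/(8.314*1277) = 3.800611
exp(Ea/(R*T)) = 44.728491
tau = 0.058 * 0.07380808 * 44.728491 = 0.1915 ms


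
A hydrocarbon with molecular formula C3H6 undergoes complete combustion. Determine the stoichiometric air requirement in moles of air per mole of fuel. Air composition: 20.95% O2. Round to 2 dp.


Balanced combustion: C3H6 + 4.5 O2 -> 3 CO2 + 3 H2O
O2 needed = C + H/4 = 3 + 6/4 = 4.50 moles
Air moles = O2 / 0.2095 = 4.50 / 0.2095 = 21.48 moles air


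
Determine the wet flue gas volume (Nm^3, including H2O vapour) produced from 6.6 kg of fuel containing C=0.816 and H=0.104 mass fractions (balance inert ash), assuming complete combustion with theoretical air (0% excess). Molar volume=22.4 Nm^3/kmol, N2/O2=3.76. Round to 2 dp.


Per kg fuel: CO2 = (C/12 kmol)*22.4 = (0.816/12)*22.4 = 1.52320 Nm^3
Per kg fuel: H2O = (H/2 kmol)*22.4 = (0.104/2)*22.4 = 1.16480 Nm^3
O2 needed per kg fuel = C/12 + H/4 = 0.816/12 + 0.104/4 = 0.09400000 kmol
Per kg fuel: N2 = O2*3.76*22.4 = 0.09400000*3.76*22.4 = 7.91706 Nm^3
Total per kg = 1.52320 + 1.16480 + 7.91706 = 10.60506 Nm^3
Total = 10.60506 * 6.6 = 69.99 Nm^3


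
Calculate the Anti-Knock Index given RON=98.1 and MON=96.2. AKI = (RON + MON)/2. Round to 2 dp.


AKI = (RON + MON) / 2
AKI = (98.1 + 96.2) / 2
AKI = 194.3 / 2 = 97.15


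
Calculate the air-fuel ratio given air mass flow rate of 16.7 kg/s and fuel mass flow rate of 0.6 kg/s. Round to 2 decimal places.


AFR = m_air / m_fuel
AFR = 16.7 / 0.6 = 27.83


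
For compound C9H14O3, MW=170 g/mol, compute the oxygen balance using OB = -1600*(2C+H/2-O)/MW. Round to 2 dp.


OB = -1600 * (2C + H/2 - O) / MW
Inner = 2*9 + 14/2 - 3 = 22.00
OB = -1600 * 22.00 / 170 = -207.06%


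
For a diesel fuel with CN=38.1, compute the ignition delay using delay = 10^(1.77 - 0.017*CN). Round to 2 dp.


delay = 10^(1.77 - 0.017*CN)
Exponent = 1.77 - 0.017*38.1 = 1.1223
delay = 10^1.1223 = 13.25 ms


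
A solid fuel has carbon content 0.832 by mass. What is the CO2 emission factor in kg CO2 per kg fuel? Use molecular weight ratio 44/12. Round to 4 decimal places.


EF = C_frac * (M_CO2 / M_C)
EF = 0.832 * (44/12)
EF = 0.832 * 3.666667 = 3.0507 kg_CO2/kg_fuel


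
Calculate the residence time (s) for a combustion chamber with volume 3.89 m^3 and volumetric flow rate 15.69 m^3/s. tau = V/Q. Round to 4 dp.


tau = V / Q_flow
tau = 3.89 / 15.69 = 0.2479 s


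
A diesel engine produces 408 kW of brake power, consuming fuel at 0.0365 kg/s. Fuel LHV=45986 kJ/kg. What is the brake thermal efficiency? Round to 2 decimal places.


eta_BTE = (BP / (mf * LHV)) * 100
Denominator = 0.0365 * 45986 = 1678.4890 kW
eta_BTE = (408 / 1678.4890) * 100 = 24.31%


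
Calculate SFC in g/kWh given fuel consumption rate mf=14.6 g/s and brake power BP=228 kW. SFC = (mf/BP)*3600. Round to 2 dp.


SFC = (mf / BP) * 3600
Rate = 14.6 / 228 = 0.064035 g/(s*kW)
SFC = 0.064035 * 3600 = 230.53 g/kWh


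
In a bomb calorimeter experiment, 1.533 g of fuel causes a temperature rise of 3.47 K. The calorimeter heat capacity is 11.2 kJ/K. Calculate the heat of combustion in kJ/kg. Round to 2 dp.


Hc = C_cal * delta_T / m_fuel
Q_released = 11.2 * 3.47 = 38.8640 kJ
m_fuel = 1.533 g = 1.533/1000 kg = 0.001533 kg
Hc = 38.8640 / 0.001533 = 25351.60 kJ/kg


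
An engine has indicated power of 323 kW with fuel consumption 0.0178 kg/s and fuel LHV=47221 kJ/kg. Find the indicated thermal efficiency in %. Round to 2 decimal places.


eta_ith = (IP / (mf * LHV)) * 100
Denominator = 0.0178 * 47221 = 840.5338 kW
eta_ith = (323 / 840.5338) * 100 = 38.43%


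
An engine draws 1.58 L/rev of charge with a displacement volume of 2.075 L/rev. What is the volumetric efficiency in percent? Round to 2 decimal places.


eta_v = (V_actual / V_disp) * 100
Ratio = 1.58 / 2.075 = 0.7614
eta_v = 0.7614 * 100 = 76.14%


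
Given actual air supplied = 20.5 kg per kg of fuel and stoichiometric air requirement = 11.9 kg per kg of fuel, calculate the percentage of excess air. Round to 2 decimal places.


Excess air = actual - stoichiometric = 20.5 - 11.9 = 8.60 kg/kg fuel
Excess air % = (excess / stoich) * 100 = (8.60 / 11.9) * 100 = 72.27%


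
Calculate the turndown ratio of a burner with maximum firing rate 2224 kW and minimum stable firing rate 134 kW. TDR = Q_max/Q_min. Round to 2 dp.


TDR = Q_max / Q_min
TDR = 2224 / 134 = 16.60


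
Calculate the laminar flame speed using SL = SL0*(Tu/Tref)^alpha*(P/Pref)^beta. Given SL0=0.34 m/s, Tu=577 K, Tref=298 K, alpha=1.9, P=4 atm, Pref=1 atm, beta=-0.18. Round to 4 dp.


SL = SL0 * (Tu/Tref)^alpha * (P/Pref)^beta
T ratio = 577/298 = 1.93624161
(T ratio)^alpha = 1.93624161^1.9 = 3.509321
(P/Pref)^beta = 4^(-0.18) = 0.779165
SL = 0.34 * 3.509321 * 0.779165 = 0.9297 m/s


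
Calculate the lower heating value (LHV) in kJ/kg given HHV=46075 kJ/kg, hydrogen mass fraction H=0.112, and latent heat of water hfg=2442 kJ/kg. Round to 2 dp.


LHV = HHV - hfg * 9 * H
Water correction = 2442 * 9 * 0.112 = 2461.536 kJ/kg
LHV = 46075 - 2461.536 = 43613.46 kJ/kg


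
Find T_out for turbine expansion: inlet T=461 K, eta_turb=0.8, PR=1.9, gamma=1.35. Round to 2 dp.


T_out = T_in * (1 - eta * (1 - PR^(-(gamma-1)/gamma)))
Exponent = -(1.35-1)/1.35 = -0.25925926
PR^exp = 1.9^(-0.25925926) = 0.84670193
Factor = 1 - 0.8*(1 - 0.84670193) = 0.87736154
T_out = 461 * 0.87736154 = 404.46 K


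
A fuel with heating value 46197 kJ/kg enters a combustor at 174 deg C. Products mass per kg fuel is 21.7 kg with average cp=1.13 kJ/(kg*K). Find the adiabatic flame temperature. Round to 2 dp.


T_ad = T_in + Hc / (m_p * cp)
Denominator = 21.7 * 1.13 = 24.5210
Temperature rise = 46197 / 24.5210 = 1883.98 K
T_ad = 174 + 1883.98 = 2057.98 deg C


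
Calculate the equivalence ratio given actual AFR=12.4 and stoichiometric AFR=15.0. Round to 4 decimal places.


phi = AFR_stoich / AFR_actual
phi = 15.0 / 12.4 = 1.2097


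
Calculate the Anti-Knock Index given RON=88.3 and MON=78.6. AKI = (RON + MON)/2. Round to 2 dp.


AKI = (RON + MON) / 2
AKI = (88.3 + 78.6) / 2
AKI = 166.9 / 2 = 83.45


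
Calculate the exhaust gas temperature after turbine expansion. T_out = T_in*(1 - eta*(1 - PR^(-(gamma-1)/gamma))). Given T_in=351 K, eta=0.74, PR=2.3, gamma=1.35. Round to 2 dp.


T_out = T_in * (1 - eta * (1 - PR^(-(gamma-1)/gamma)))
Exponent = -(1.35-1)/1.35 = -0.25925926
PR^exp = 2.3^(-0.25925926) = 0.80578413
Factor = 1 - 0.74*(1 - 0.80578413) = 0.85628026
T_out = 351 * 0.85628026 = 300.55 K


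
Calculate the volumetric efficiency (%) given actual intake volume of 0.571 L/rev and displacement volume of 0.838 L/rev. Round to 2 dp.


eta_v = (V_actual / V_disp) * 100
Ratio = 0.571 / 0.838 = 0.6814
eta_v = 0.6814 * 100 = 68.14%


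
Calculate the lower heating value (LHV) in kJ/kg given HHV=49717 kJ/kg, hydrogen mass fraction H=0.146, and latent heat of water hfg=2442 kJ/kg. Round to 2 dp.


LHV = HHV - hfg * 9 * H
Water correction = 2442 * 9 * 0.146 = 3208.788 kJ/kg
LHV = 49717 - 3208.788 = 46508.21 kJ/kg


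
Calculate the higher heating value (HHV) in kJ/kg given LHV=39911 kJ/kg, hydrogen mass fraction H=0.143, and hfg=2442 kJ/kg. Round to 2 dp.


HHV = LHV + hfg * 9 * H
Water addition = 2442 * 9 * 0.143 = 3142.854 kJ/kg
HHV = 39911 + 3142.854 = 43053.85 kJ/kg


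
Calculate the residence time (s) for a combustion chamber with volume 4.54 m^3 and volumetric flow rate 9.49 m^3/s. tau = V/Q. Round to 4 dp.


tau = V / Q_flow
tau = 4.54 / 9.49 = 0.4784 s


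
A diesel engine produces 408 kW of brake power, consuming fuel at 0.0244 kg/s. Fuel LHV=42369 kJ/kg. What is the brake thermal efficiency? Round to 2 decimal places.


eta_BTE = (BP / (mf * LHV)) * 100
Denominator = 0.0244 * 42369 = 1033.8036 kW
eta_BTE = (408 / 1033.8036) * 100 = 39.47%


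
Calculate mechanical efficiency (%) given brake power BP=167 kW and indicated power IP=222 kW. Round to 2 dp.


eta_mech = (BP / IP) * 100
Ratio = 167 / 222 = 0.7523
eta_mech = 0.7523 * 100 = 75.23%


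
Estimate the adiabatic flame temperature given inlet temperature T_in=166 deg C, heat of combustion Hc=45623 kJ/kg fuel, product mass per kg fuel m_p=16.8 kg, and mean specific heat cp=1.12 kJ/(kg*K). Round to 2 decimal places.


T_ad = T_in + Hc / (m_p * cp)
Denominator = 16.8 * 1.12 = 18.8160
Temperature rise = 45623 / 18.8160 = 2424.69 K
T_ad = 166 + 2424.69 = 2590.69 deg C


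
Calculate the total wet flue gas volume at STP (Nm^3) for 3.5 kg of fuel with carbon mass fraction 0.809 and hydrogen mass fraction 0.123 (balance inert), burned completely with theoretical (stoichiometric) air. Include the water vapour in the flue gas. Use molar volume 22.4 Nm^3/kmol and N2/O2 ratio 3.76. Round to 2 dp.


Per kg fuel: CO2 = (C/12 kmol)*22.4 = (0.809/12)*22.4 = 1.51013 Nm^3
Per kg fuel: H2O = (H/2 kmol)*22.4 = (0.123/2)*22.4 = 1.37760 Nm^3
O2 needed per kg fuel = C/12 + H/4 = 0.809/12 + 0.123/4 = 0.09816667 kmol
Per kg fuel: N2 = O2*3.76*22.4 = 0.09816667*3.76*22.4 = 8.26799 Nm^3
Total per kg = 1.51013 + 1.37760 + 8.26799 = 11.15572 Nm^3
Total = 11.15572 * 3.5 = 39.05 Nm^3


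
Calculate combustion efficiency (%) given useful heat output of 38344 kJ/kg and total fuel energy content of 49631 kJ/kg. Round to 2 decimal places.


Efficiency = (Q_useful / Q_fuel) * 100
Efficiency = (38344 / 49631) * 100
Efficiency = 0.7726 * 100 = 77.26%


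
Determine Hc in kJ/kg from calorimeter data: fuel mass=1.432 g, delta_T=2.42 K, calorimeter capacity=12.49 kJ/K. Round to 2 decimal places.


Hc = C_cal * delta_T / m_fuel
Q_released = 12.49 * 2.42 = 30.2258 kJ
m_fuel = 1.432 g = 1.432/1000 kg = 0.001432 kg
Hc = 30.2258 / 0.001432 = 21107.40 kJ/kg


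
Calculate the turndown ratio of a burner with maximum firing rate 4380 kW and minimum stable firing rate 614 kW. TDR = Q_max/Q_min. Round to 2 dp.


TDR = Q_max / Q_min
TDR = 4380 / 614 = 7.13


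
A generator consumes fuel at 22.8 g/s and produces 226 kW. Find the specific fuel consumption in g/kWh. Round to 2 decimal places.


SFC = (mf / BP) * 3600
Rate = 22.8 / 226 = 0.100885 g/(s*kW)
SFC = 0.100885 * 3600 = 363.19 g/kWh


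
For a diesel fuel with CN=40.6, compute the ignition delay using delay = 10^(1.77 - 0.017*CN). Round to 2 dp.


delay = 10^(1.77 - 0.017*CN)
Exponent = 1.77 - 0.017*40.6 = 1.0798
delay = 10^1.0798 = 12.02 ms


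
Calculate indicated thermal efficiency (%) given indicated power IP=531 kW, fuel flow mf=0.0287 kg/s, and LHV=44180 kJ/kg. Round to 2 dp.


eta_ith = (IP / (mf * LHV)) * 100
Denominator = 0.0287 * 44180 = 1267.9660 kW
eta_ith = (531 / 1267.9660) * 100 = 41.88%


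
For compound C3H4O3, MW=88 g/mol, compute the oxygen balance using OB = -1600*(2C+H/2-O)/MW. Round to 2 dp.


OB = -1600 * (2C + H/2 - O) / MW
Inner = 2*3 + 4/2 - 3 = 5.00
OB = -1600 * 5.00 / 88 = -90.91%


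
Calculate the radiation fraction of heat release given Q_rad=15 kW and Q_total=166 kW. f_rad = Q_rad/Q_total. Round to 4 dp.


f_rad = Q_rad / Q_total
f_rad = 15 / 166 = 0.0904


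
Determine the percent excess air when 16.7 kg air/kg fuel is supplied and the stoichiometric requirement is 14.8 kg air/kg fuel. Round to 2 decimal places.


Excess air = actual - stoichiometric = 16.7 - 14.8 = 1.90 kg/kg fuel
Excess air % = (excess / stoich) * 100 = (1.90 / 14.8) * 100 = 12.84%


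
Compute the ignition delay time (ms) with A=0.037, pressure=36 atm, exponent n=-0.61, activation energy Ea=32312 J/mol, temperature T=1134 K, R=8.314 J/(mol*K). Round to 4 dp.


tau = A * P^n * exp(Ea/(R*T))
P^n = 36^(-0.61) = 0.11237132
Ea/(R*T) = 32312/(8.314*1134) = 3.427210
exp(Ea/(R*T)) = 30.790629
tau = 0.037 * 0.11237132 * 30.790629 = 0.1280 ms


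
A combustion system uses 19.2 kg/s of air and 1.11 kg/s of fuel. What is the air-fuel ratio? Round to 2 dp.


AFR = m_air / m_fuel
AFR = 19.2 / 1.11 = 17.30


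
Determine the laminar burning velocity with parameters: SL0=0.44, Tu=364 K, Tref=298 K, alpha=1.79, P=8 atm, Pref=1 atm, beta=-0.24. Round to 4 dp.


SL = SL0 * (Tu/Tref)^alpha * (P/Pref)^beta
T ratio = 364/298 = 1.22147651
(T ratio)^alpha = 1.22147651^1.79 = 1.430620
(P/Pref)^beta = 8^(-0.24) = 0.607097
SL = 0.44 * 1.430620 * 0.607097 = 0.3822 m/s


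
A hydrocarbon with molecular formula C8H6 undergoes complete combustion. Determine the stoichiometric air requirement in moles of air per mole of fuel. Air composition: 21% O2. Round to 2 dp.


Balanced combustion: C8H6 + 9.5 O2 -> 8 CO2 + 3 H2O
O2 needed = C + H/4 = 8 + 6/4 = 9.50 moles
Air moles = O2 / 0.21 = 9.50 / 0.21 = 45.24 moles air


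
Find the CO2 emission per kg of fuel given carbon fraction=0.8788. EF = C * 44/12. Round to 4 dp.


EF = C_frac * (M_CO2 / M_C)
EF = 0.8788 * (44/12)
EF = 0.8788 * 3.666667 = 3.2223 kg_CO2/kg_fuel


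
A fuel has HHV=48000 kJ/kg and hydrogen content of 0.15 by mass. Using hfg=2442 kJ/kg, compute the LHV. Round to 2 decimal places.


LHV = HHV - hfg * 9 * H
Water correction = 2442 * 9 * 0.15 = 3296.700 kJ/kg
LHV = 48000 - 3296.700 = 44703.30 kJ/kg


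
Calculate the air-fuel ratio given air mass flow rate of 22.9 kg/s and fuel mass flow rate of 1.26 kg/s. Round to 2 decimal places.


AFR = m_air / m_fuel
AFR = 22.9 / 1.26 = 18.17


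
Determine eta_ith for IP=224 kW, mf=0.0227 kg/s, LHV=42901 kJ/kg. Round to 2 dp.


eta_ith = (IP / (mf * LHV)) * 100
Denominator = 0.0227 * 42901 = 973.8527 kW
eta_ith = (224 / 973.8527) * 100 = 23.00%


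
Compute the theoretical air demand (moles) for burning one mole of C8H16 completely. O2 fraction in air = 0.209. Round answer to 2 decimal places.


Balanced combustion: C8H16 + 12 O2 -> 8 CO2 + 8 H2O
O2 needed = C + H/4 = 8 + 16/4 = 12.00 moles
Air moles = O2 / 0.209 = 12.00 / 0.209 = 57.42 moles air


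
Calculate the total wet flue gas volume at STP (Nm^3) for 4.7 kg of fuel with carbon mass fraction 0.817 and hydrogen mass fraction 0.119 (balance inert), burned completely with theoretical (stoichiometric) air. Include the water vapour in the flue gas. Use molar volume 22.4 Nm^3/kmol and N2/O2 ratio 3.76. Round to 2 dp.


Per kg fuel: CO2 = (C/12 kmol)*22.4 = (0.817/12)*22.4 = 1.52507 Nm^3
Per kg fuel: H2O = (H/2 kmol)*22.4 = (0.119/2)*22.4 = 1.33280 Nm^3
O2 needed per kg fuel = C/12 + H/4 = 0.817/12 + 0.119/4 = 0.09783333 kmol
Per kg fuel: N2 = O2*3.76*22.4 = 0.09783333*3.76*22.4 = 8.23991 Nm^3
Total per kg = 1.52507 + 1.33280 + 8.23991 = 11.09778 Nm^3
Total = 11.09778 * 4.7 = 52.16 Nm^3


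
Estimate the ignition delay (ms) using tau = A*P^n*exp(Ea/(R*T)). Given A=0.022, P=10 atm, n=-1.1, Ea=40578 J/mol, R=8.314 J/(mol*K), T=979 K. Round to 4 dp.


tau = A * P^n * exp(Ea/(R*T))
P^n = 10^(-1.1) = 0.07943282
Ea/(R*T) = 40578/(8.314*979) = 4.985376
exp(Ea/(R*T)) = 146.258570
tau = 0.022 * 0.07943282 * 146.258570 = 0.2556 ms


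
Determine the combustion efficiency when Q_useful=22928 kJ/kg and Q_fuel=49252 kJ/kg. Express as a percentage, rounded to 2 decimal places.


Efficiency = (Q_useful / Q_fuel) * 100
Efficiency = (22928 / 49252) * 100
Efficiency = 0.4655 * 100 = 46.55%


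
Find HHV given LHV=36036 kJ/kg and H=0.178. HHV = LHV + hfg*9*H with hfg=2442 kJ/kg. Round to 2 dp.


HHV = LHV + hfg * 9 * H
Water addition = 2442 * 9 * 0.178 = 3912.084 kJ/kg
HHV = 36036 + 3912.084 = 39948.08 kJ/kg


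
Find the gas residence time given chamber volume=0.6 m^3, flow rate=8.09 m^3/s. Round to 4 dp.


tau = V / Q_flow
tau = 0.6 / 8.09 = 0.0742 s


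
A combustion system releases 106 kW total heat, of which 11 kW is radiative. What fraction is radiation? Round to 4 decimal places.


f_rad = Q_rad / Q_total
f_rad = 11 / 106 = 0.1038


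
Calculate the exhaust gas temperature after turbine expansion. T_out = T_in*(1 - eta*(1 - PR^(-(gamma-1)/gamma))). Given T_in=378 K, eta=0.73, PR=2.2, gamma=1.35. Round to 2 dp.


T_out = T_in * (1 - eta * (1 - PR^(-(gamma-1)/gamma)))
Exponent = -(1.35-1)/1.35 = -0.25925926
PR^exp = 2.2^(-0.25925926) = 0.81512413
Factor = 1 - 0.73*(1 - 0.81512413) = 0.86504061
T_out = 378 * 0.86504061 = 326.99 K


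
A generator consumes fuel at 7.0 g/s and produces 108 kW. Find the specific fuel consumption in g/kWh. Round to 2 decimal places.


SFC = (mf / BP) * 3600
Rate = 7.0 / 108 = 0.064815 g/(s*kW)
SFC = 0.064815 * 3600 = 233.33 g/kWh


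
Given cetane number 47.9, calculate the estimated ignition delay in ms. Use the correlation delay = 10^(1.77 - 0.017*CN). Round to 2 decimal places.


delay = 10^(1.77 - 0.017*CN)
Exponent = 1.77 - 0.017*47.9 = 0.9557
delay = 10^0.9557 = 9.03 ms


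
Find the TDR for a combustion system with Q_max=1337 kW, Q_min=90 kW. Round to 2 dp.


TDR = Q_max / Q_min
TDR = 1337 / 90 = 14.86


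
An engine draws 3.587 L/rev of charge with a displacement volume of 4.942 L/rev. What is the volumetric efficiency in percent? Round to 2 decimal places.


eta_v = (V_actual / V_disp) * 100
Ratio = 3.587 / 4.942 = 0.7258
eta_v = 0.7258 * 100 = 72.58%


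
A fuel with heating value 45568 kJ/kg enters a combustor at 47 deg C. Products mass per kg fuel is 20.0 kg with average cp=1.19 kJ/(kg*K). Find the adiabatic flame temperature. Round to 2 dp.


T_ad = T_in + Hc / (m_p * cp)
Denominator = 20.0 * 1.19 = 23.8000
Temperature rise = 45568 / 23.8000 = 1914.62 K
T_ad = 47 + 1914.62 = 1961.62 deg C


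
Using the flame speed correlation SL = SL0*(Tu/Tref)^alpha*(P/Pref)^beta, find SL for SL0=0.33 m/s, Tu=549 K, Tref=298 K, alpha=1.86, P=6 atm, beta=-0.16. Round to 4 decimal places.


SL = SL0 * (Tu/Tref)^alpha * (P/Pref)^beta
T ratio = 549/298 = 1.84228188
(T ratio)^alpha = 1.84228188^1.86 = 3.115748
(P/Pref)^beta = 6^(-0.16) = 0.750751
SL = 0.33 * 3.115748 * 0.750751 = 0.7719 m/s


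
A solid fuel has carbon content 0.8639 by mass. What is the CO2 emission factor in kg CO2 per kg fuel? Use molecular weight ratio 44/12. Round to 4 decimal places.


EF = C_frac * (M_CO2 / M_C)
EF = 0.8639 * (44/12)
EF = 0.8639 * 3.666667 = 3.1676 kg_CO2/kg_fuel


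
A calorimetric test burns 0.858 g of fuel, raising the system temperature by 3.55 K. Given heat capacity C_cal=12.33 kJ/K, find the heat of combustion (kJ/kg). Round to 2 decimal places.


Hc = C_cal * delta_T / m_fuel
Q_released = 12.33 * 3.55 = 43.7715 kJ
m_fuel = 0.858 g = 0.858/1000 kg = 0.000858 kg
Hc = 43.7715 / 0.000858 = 51015.73 kJ/kg


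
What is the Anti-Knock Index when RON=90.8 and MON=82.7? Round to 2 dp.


AKI = (RON + MON) / 2
AKI = (90.8 + 82.7) / 2
AKI = 173.5 / 2 = 86.75


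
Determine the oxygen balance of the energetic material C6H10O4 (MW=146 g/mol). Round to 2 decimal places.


OB = -1600 * (2C + H/2 - O) / MW
Inner = 2*6 + 10/2 - 4 = 13.00
OB = -1600 * 13.00 / 146 = -142.47%


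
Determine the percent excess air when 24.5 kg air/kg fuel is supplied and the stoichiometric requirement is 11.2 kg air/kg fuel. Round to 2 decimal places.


Excess air = actual - stoichiometric = 24.5 - 11.2 = 13.30 kg/kg fuel
Excess air % = (excess / stoich) * 100 = (13.30 / 11.2) * 100 = 118.75%


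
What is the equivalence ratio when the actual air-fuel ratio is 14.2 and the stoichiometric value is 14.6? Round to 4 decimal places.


phi = AFR_stoich / AFR_actual
phi = 14.6 / 14.2 = 1.0282


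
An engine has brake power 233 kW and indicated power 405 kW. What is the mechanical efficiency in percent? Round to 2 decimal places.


eta_mech = (BP / IP) * 100
Ratio = 233 / 405 = 0.5753
eta_mech = 0.5753 * 100 = 57.53%


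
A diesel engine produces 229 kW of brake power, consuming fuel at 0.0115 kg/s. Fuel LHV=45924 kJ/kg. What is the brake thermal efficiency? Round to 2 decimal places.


eta_BTE = (BP / (mf * LHV)) * 100
Denominator = 0.0115 * 45924 = 528.1260 kW
eta_BTE = (229 / 528.1260) * 100 = 43.36%


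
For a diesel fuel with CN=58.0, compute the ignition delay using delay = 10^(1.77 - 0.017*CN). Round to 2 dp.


delay = 10^(1.77 - 0.017*CN)
Exponent = 1.77 - 0.017*58.0 = 0.7840
delay = 10^0.7840 = 6.08 ms


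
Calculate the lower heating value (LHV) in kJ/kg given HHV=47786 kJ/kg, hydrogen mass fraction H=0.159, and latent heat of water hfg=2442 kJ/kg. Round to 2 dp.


LHV = HHV - hfg * 9 * H
Water correction = 2442 * 9 * 0.159 = 3494.502 kJ/kg
LHV = 47786 - 3494.502 = 44291.50 kJ/kg


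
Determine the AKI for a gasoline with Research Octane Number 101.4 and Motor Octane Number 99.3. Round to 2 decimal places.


AKI = (RON + MON) / 2
AKI = (101.4 + 99.3) / 2
AKI = 200.7 / 2 = 100.35


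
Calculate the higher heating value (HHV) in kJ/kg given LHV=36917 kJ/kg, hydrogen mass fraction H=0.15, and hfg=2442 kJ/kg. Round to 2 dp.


HHV = LHV + hfg * 9 * H
Water addition = 2442 * 9 * 0.15 = 3296.700 kJ/kg
HHV = 36917 + 3296.700 = 40213.70 kJ/kg


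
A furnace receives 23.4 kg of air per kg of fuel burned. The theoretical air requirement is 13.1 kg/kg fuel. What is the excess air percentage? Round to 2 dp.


Excess air = actual - stoichiometric = 23.4 - 13.1 = 10.30 kg/kg fuel
Excess air % = (excess / stoich) * 100 = (10.30 / 13.1) * 100 = 78.63%


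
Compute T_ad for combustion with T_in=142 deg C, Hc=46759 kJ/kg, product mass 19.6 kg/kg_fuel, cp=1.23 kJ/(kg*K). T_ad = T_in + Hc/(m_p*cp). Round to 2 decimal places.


T_ad = T_in + Hc / (m_p * cp)
Denominator = 19.6 * 1.23 = 24.1080
Temperature rise = 46759 / 24.1080 = 1939.56 K
T_ad = 142 + 1939.56 = 2081.56 deg C


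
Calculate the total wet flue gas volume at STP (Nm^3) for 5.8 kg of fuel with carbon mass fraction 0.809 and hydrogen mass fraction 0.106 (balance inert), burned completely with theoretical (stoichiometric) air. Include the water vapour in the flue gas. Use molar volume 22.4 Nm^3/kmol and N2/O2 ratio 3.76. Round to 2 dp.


Per kg fuel: CO2 = (C/12 kmol)*22.4 = (0.809/12)*22.4 = 1.51013 Nm^3
Per kg fuel: H2O = (H/2 kmol)*22.4 = (0.106/2)*22.4 = 1.18720 Nm^3
O2 needed per kg fuel = C/12 + H/4 = 0.809/12 + 0.106/4 = 0.09391667 kmol
Per kg fuel: N2 = O2*3.76*22.4 = 0.09391667*3.76*22.4 = 7.91004 Nm^3
Total per kg = 1.51013 + 1.18720 + 7.91004 = 10.60737 Nm^3
Total = 10.60737 * 5.8 = 61.52 Nm^3


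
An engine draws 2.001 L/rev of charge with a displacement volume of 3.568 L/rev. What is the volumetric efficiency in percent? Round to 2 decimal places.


eta_v = (V_actual / V_disp) * 100
Ratio = 2.001 / 3.568 = 0.5608
eta_v = 0.5608 * 100 = 56.08%


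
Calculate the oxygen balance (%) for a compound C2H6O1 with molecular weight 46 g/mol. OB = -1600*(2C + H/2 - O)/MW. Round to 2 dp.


OB = -1600 * (2C + H/2 - O) / MW
Inner = 2*2 + 6/2 - 1 = 6.00
OB = -1600 * 6.00 / 46 = -208.70%


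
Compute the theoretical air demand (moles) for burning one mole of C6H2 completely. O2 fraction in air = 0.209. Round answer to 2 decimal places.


Balanced combustion: C6H2 + 6.5 O2 -> 6 CO2 + 1 H2O
O2 needed = C + H/4 = 6 + 2/4 = 6.50 moles
Air moles = O2 / 0.209 = 6.50 / 0.209 = 31.10 moles air


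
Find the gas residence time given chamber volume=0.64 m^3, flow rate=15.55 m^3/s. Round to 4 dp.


tau = V / Q_flow
tau = 0.64 / 15.55 = 0.0412 s


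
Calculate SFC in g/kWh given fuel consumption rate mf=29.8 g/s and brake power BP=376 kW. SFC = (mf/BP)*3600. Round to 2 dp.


SFC = (mf / BP) * 3600
Rate = 29.8 / 376 = 0.079255 g/(s*kW)
SFC = 0.079255 * 3600 = 285.32 g/kWh


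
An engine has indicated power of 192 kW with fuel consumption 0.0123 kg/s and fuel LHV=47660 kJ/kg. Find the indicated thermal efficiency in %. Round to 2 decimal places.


eta_ith = (IP / (mf * LHV)) * 100
Denominator = 0.0123 * 47660 = 586.2180 kW
eta_ith = (192 / 586.2180) * 100 = 32.75%


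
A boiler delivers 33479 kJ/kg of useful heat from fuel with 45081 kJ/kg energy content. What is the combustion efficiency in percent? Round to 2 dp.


Efficiency = (Q_useful / Q_fuel) * 100
Efficiency = (33479 / 45081) * 100
Efficiency = 0.7426 * 100 = 74.26%


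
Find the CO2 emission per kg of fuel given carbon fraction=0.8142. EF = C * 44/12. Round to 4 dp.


EF = C_frac * (M_CO2 / M_C)
EF = 0.8142 * (44/12)
EF = 0.8142 * 3.666667 = 2.9854 kg_CO2/kg_fuel


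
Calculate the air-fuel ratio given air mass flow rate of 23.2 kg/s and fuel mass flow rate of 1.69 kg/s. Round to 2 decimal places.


AFR = m_air / m_fuel
AFR = 23.2 / 1.69 = 13.73


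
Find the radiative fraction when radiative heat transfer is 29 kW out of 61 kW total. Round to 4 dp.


f_rad = Q_rad / Q_total
f_rad = 29 / 61 = 0.4754


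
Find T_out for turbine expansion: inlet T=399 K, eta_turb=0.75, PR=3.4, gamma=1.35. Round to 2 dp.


T_out = T_in * (1 - eta * (1 - PR^(-(gamma-1)/gamma)))
Exponent = -(1.35-1)/1.35 = -0.25925926
PR^exp = 3.4^(-0.25925926) = 0.72813041
Factor = 1 - 0.75*(1 - 0.72813041) = 0.79609781
T_out = 399 * 0.79609781 = 317.64 K


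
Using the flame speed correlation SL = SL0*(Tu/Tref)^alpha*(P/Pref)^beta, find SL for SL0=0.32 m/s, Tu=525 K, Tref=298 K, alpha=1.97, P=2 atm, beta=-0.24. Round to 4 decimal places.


SL = SL0 * (Tu/Tref)^alpha * (P/Pref)^beta
T ratio = 525/298 = 1.76174497
(T ratio)^alpha = 1.76174497^1.97 = 3.051461
(P/Pref)^beta = 2^(-0.24) = 0.846745
SL = 0.32 * 3.051461 * 0.846745 = 0.8268 m/s


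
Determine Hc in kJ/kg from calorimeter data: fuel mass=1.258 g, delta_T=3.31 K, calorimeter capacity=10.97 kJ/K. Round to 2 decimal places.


Hc = C_cal * delta_T / m_fuel
Q_released = 10.97 * 3.31 = 36.3107 kJ
m_fuel = 1.258 g = 1.258/1000 kg = 0.001258 kg
Hc = 36.3107 / 0.001258 = 28863.83 kJ/kg


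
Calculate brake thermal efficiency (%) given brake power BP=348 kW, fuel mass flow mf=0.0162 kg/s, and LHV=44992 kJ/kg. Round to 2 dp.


eta_BTE = (BP / (mf * LHV)) * 100
Denominator = 0.0162 * 44992 = 728.8704 kW
eta_BTE = (348 / 728.8704) * 100 = 47.75%


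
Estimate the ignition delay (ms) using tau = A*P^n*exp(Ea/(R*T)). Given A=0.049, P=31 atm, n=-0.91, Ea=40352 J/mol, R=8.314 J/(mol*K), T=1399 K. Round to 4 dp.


tau = A * P^n * exp(Ea/(R*T))
P^n = 31^(-0.91) = 0.04394008
Ea/(R*T) = 40352/(8.314*1399) = 3.469264
exp(Ea/(R*T)) = 32.113094
tau = 0.049 * 0.04394008 * 32.113094 = 0.0691 ms


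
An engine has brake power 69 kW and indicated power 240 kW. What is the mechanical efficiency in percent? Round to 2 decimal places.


eta_mech = (BP / IP) * 100
Ratio = 69 / 240 = 0.2875
eta_mech = 0.2875 * 100 = 28.75%


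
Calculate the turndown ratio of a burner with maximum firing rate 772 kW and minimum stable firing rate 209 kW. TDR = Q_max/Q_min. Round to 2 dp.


TDR = Q_max / Q_min
TDR = 772 / 209 = 3.69


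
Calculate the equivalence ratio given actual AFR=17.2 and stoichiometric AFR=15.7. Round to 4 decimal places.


phi = AFR_stoich / AFR_actual
phi = 15.7 / 17.2 = 0.9128


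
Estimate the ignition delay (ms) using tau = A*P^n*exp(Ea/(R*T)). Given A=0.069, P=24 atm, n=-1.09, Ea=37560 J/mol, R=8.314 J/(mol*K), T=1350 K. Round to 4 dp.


tau = A * P^n * exp(Ea/(R*T))
P^n = 24^(-1.09) = 0.03130183
Ea/(R*T) = 37560/(8.314*1350) = 3.346430
exp(Ea/(R*T)) = 28.401171
tau = 0.069 * 0.03130183 * 28.401171 = 0.0613 ms


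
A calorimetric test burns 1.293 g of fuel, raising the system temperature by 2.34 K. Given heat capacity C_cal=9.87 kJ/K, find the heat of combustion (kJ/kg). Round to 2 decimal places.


Hc = C_cal * delta_T / m_fuel
Q_released = 9.87 * 2.34 = 23.0958 kJ
m_fuel = 1.293 g = 1.293/1000 kg = 0.001293 kg
Hc = 23.0958 / 0.001293 = 17862.18 kJ/kg


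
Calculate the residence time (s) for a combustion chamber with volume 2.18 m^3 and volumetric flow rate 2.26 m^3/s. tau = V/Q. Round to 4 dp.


tau = V / Q_flow
tau = 2.18 / 2.26 = 0.9646 s


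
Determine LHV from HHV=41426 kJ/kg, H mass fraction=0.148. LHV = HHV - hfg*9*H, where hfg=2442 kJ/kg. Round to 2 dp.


LHV = HHV - hfg * 9 * H
Water correction = 2442 * 9 * 0.148 = 3252.744 kJ/kg
LHV = 41426 - 3252.744 = 38173.26 kJ/kg


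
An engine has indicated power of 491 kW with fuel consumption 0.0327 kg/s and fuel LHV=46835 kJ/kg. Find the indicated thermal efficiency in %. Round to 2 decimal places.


eta_ith = (IP / (mf * LHV)) * 100
Denominator = 0.0327 * 46835 = 1531.5045 kW
eta_ith = (491 / 1531.5045) * 100 = 32.06%


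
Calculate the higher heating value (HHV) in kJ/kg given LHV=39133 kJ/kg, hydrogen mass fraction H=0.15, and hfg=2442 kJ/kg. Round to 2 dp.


HHV = LHV + hfg * 9 * H
Water addition = 2442 * 9 * 0.15 = 3296.700 kJ/kg
HHV = 39133 + 3296.700 = 42429.70 kJ/kg


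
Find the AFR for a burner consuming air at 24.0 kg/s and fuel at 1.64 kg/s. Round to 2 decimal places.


AFR = m_air / m_fuel
AFR = 24.0 / 1.64 = 14.63


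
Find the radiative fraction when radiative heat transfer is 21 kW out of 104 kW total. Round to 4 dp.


f_rad = Q_rad / Q_total
f_rad = 21 / 104 = 0.2019


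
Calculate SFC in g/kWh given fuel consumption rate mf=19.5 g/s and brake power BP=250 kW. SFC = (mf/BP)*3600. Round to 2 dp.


SFC = (mf / BP) * 3600
Rate = 19.5 / 250 = 0.078000 g/(s*kW)
SFC = 0.078000 * 3600 = 280.80 g/kWh


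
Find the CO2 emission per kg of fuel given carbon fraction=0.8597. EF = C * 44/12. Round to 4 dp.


EF = C_frac * (M_CO2 / M_C)
EF = 0.8597 * (44/12)
EF = 0.8597 * 3.666667 = 3.1522 kg_CO2/kg_fuel


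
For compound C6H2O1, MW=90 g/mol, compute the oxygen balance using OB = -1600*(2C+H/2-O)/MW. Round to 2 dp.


OB = -1600 * (2C + H/2 - O) / MW
Inner = 2*6 + 2/2 - 1 = 12.00
OB = -1600 * 12.00 / 90 = -213.33%


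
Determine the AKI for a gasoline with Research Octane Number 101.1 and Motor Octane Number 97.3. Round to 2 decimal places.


AKI = (RON + MON) / 2
AKI = (101.1 + 97.3) / 2
AKI = 198.4 / 2 = 99.20


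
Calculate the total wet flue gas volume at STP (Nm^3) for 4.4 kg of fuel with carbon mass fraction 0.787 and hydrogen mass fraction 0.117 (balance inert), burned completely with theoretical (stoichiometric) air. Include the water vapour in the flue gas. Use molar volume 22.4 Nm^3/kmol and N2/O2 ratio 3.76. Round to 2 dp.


Per kg fuel: CO2 = (C/12 kmol)*22.4 = (0.787/12)*22.4 = 1.46907 Nm^3
Per kg fuel: H2O = (H/2 kmol)*22.4 = (0.117/2)*22.4 = 1.31040 Nm^3
O2 needed per kg fuel = C/12 + H/4 = 0.787/12 + 0.117/4 = 0.09483333 kmol
Per kg fuel: N2 = O2*3.76*22.4 = 0.09483333*3.76*22.4 = 7.98724 Nm^3
Total per kg = 1.46907 + 1.31040 + 7.98724 = 10.76671 Nm^3
Total = 10.76671 * 4.4 = 47.37 Nm^3


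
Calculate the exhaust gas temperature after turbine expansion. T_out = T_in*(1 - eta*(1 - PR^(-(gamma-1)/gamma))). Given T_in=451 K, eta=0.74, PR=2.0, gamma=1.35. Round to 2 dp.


T_out = T_in * (1 - eta * (1 - PR^(-(gamma-1)/gamma)))
Exponent = -(1.35-1)/1.35 = -0.25925926
PR^exp = 2.0^(-0.25925926) = 0.83551680
Factor = 1 - 0.74*(1 - 0.83551680) = 0.87828243
T_out = 451 * 0.87828243 = 396.11 K


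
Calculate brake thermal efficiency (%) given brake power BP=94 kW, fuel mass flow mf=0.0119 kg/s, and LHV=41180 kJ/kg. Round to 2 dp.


eta_BTE = (BP / (mf * LHV)) * 100
Denominator = 0.0119 * 41180 = 490.0420 kW
eta_BTE = (94 / 490.0420) * 100 = 19.18%


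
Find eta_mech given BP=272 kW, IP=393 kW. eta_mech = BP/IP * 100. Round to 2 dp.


eta_mech = (BP / IP) * 100
Ratio = 272 / 393 = 0.6921
eta_mech = 0.6921 * 100 = 69.21%


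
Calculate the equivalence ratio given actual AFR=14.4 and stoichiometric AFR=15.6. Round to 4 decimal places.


phi = AFR_stoich / AFR_actual
phi = 15.6 / 14.4 = 1.0833


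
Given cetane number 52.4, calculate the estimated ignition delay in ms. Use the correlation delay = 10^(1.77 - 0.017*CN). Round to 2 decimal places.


delay = 10^(1.77 - 0.017*CN)
Exponent = 1.77 - 0.017*52.4 = 0.8792
delay = 10^0.8792 = 7.57 ms


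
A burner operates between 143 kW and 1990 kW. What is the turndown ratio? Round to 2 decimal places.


TDR = Q_max / Q_min
TDR = 1990 / 143 = 13.92


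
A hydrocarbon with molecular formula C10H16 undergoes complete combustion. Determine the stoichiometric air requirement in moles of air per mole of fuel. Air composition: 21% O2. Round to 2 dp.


Balanced combustion: C10H16 + 14 O2 -> 10 CO2 + 8 H2O
O2 needed = C + H/4 = 10 + 16/4 = 14.00 moles
Air moles = O2 / 0.21 = 14.00 / 0.21 = 66.67 moles air


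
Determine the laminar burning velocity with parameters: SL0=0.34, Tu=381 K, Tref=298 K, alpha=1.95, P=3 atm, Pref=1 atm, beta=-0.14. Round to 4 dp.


SL = SL0 * (Tu/Tref)^alpha * (P/Pref)^beta
T ratio = 381/298 = 1.27852349
(T ratio)^alpha = 1.27852349^1.95 = 1.614663
(P/Pref)^beta = 3^(-0.14) = 0.857439
SL = 0.34 * 1.614663 * 0.857439 = 0.4707 m/s


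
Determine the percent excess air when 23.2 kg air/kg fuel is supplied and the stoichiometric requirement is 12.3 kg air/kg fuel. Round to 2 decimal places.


Excess air = actual - stoichiometric = 23.2 - 12.3 = 10.90 kg/kg fuel
Excess air % = (excess / stoich) * 100 = (10.90 / 12.3) * 100 = 88.62%


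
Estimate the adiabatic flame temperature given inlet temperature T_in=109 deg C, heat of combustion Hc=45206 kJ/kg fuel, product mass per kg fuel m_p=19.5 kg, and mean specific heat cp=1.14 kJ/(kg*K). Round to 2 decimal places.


T_ad = T_in + Hc / (m_p * cp)
Denominator = 19.5 * 1.14 = 22.2300
Temperature rise = 45206 / 22.2300 = 2033.56 K
T_ad = 109 + 2033.56 = 2142.56 deg C


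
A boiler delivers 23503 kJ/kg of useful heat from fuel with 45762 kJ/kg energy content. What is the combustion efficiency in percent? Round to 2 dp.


Efficiency = (Q_useful / Q_fuel) * 100
Efficiency = (23503 / 45762) * 100
Efficiency = 0.5136 * 100 = 51.36%


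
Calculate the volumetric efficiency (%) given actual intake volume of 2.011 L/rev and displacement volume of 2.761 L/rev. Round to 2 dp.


eta_v = (V_actual / V_disp) * 100
Ratio = 2.011 / 2.761 = 0.7284
eta_v = 0.7284 * 100 = 72.84%


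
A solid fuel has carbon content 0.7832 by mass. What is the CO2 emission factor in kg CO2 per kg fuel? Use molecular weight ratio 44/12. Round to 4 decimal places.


EF = C_frac * (M_CO2 / M_C)
EF = 0.7832 * (44/12)
EF = 0.7832 * 3.666667 = 2.8717 kg_CO2/kg_fuel


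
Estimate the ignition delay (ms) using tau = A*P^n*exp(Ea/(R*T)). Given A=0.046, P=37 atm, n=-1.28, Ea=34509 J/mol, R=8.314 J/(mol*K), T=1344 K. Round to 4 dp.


tau = A * P^n * exp(Ea/(R*T))
P^n = 37^(-1.28) = 0.00983336
Ea/(R*T) = 34509/(8.314*1344) = 3.088326
exp(Ea/(R*T)) = 21.940311
tau = 0.046 * 0.00983336 * 21.940311 = 0.0099 ms


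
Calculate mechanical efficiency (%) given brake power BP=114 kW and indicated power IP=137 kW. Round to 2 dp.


eta_mech = (BP / IP) * 100
Ratio = 114 / 137 = 0.8321
eta_mech = 0.8321 * 100 = 83.21%


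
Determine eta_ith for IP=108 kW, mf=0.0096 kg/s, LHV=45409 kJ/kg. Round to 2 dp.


eta_ith = (IP / (mf * LHV)) * 100
Denominator = 0.0096 * 45409 = 435.9264 kW
eta_ith = (108 / 435.9264) * 100 = 24.77%


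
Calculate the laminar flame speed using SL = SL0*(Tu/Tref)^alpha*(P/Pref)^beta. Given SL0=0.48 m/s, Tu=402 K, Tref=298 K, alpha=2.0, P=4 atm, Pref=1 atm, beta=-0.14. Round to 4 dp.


SL = SL0 * (Tu/Tref)^alpha * (P/Pref)^beta
T ratio = 402/298 = 1.34899329
(T ratio)^alpha = 1.34899329^2.0 = 1.819783
(P/Pref)^beta = 4^(-0.14) = 0.823591
SL = 0.48 * 1.819783 * 0.823591 = 0.7194 m/s


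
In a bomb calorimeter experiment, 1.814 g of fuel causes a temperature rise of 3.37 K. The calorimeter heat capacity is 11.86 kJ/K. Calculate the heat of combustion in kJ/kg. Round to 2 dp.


Hc = C_cal * delta_T / m_fuel
Q_released = 11.86 * 3.37 = 39.9682 kJ
m_fuel = 1.814 g = 1.814/1000 kg = 0.001814 kg
Hc = 39.9682 / 0.001814 = 22033.19 kJ/kg


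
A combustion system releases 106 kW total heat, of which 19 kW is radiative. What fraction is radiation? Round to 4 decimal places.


f_rad = Q_rad / Q_total
f_rad = 19 / 106 = 0.1792


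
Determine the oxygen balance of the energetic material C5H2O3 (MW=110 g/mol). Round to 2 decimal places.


OB = -1600 * (2C + H/2 - O) / MW
Inner = 2*5 + 2/2 - 3 = 8.00
OB = -1600 * 8.00 / 110 = -116.36%


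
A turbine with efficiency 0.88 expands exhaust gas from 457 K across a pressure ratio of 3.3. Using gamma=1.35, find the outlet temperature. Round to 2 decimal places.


T_out = T_in * (1 - eta * (1 - PR^(-(gamma-1)/gamma)))
Exponent = -(1.35-1)/1.35 = -0.25925926
PR^exp = 3.3^(-0.25925926) = 0.73378775
Factor = 1 - 0.88*(1 - 0.73378775) = 0.76573322
T_out = 457 * 0.76573322 = 349.94 K


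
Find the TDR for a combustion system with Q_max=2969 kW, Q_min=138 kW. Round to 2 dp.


TDR = Q_max / Q_min
TDR = 2969 / 138 = 21.51


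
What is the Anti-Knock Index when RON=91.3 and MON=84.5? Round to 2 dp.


AKI = (RON + MON) / 2
AKI = (91.3 + 84.5) / 2
AKI = 175.8 / 2 = 87.90


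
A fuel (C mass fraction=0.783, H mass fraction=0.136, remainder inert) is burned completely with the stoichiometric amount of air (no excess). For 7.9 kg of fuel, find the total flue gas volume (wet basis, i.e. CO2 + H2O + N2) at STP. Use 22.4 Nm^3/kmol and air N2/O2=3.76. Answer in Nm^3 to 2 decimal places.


Per kg fuel: CO2 = (C/12 kmol)*22.4 = (0.783/12)*22.4 = 1.46160 Nm^3
Per kg fuel: H2O = (H/2 kmol)*22.4 = (0.136/2)*22.4 = 1.52320 Nm^3
O2 needed per kg fuel = C/12 + H/4 = 0.783/12 + 0.136/4 = 0.09925000 kmol
Per kg fuel: N2 = O2*3.76*22.4 = 0.09925000*3.76*22.4 = 8.35923 Nm^3
Total per kg = 1.46160 + 1.52320 + 8.35923 = 11.34403 Nm^3
Total = 11.34403 * 7.9 = 89.62 Nm^3


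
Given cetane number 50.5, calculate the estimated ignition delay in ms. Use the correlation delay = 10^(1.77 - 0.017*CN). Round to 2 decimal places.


delay = 10^(1.77 - 0.017*CN)
Exponent = 1.77 - 0.017*50.5 = 0.9115
delay = 10^0.9115 = 8.16 ms


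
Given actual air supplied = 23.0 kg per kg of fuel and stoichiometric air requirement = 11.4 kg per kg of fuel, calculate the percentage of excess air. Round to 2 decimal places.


Excess air = actual - stoichiometric = 23.0 - 11.4 = 11.60 kg/kg fuel
Excess air % = (excess / stoich) * 100 = (11.60 / 11.4) * 100 = 101.75%


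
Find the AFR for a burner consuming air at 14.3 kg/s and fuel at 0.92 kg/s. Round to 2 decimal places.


AFR = m_air / m_fuel
AFR = 14.3 / 0.92 = 15.54


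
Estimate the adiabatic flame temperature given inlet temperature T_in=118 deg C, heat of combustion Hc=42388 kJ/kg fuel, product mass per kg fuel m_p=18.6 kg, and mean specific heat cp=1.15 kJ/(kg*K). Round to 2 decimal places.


T_ad = T_in + Hc / (m_p * cp)
Denominator = 18.6 * 1.15 = 21.3900
Temperature rise = 42388 / 21.3900 = 1981.67 K
T_ad = 118 + 1981.67 = 2099.67 deg C
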